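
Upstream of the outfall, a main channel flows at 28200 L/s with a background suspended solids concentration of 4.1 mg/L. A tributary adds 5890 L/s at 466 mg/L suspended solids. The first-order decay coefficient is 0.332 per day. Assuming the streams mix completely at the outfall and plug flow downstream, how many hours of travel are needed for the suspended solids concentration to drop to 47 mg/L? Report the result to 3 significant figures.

41.9 h

Conservation of mass: C = (28200·4.100 + 5890·466.0) / 34090 = 2860000/34090 = 83.91 mg/L.
83.91·exp(−k·t) = 47 → t = ln(83.91/47)/k = 150800 s = 41.90 h.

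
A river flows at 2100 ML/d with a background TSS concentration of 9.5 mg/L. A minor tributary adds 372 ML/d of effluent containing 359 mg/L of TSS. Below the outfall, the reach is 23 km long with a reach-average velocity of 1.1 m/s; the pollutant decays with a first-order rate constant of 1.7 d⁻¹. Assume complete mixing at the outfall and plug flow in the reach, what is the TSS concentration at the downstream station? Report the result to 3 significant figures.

Mixed concentration C = ΣQC/ΣQ = (2100·9.500 + 372.0·359.0) / 2472 = 153500/2472 = 62.09 mg/L.
Travel time t = 23·1000 / 1.1 = 20910 s = 5.808 h.
Decay over the reach: 62.09·exp(−kt) = 62.09·0.6627 = 41.15 mg/L.

41.2 mg/L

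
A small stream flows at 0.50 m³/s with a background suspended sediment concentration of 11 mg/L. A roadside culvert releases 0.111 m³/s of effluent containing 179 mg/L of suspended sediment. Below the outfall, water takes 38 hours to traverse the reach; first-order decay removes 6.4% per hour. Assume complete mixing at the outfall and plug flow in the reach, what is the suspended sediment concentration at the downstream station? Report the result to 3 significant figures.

3.36 mg/L

Conservation of mass: C = (0.5000·11.00 + 0.1110·179.0) / 0.6110 = 25.37/0.6110 = 41.52 mg/L.
6.4%/h lost → k = −ln(1 − 0.064) = 0.06614 h⁻¹.
Decay over the reach: 41.52·exp(−kt) = 41.52·0.08100 = 3.363 mg/L.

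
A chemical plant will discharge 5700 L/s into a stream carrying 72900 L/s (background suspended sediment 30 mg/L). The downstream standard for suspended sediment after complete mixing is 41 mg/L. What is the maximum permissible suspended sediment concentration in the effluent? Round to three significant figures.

182 mg/L

At the limit, (Qr·Cr + Qe·Cₑ)/(Qr + Qe) = 41:
Cₑ = (78600·41 − 72900·30.00) / 5700 = 181.7 mg/L.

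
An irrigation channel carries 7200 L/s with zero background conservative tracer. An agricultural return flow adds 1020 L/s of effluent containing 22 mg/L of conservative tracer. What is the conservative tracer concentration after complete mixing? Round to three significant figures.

2.73 mg/L

Conservation of mass: C = (7200·0 + 1020·22.00) / 8220 = 22440/8220 = 2.730 mg/L.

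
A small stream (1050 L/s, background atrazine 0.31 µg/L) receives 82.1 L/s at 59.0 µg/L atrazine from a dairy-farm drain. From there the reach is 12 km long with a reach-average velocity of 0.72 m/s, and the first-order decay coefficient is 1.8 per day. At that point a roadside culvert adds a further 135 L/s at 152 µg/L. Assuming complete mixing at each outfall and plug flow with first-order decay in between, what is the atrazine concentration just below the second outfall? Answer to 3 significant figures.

After mixing, C = (1050·0.3100 + 82.10·59.00) / 1132 = 5169/1132 = 4.566 µg/L; combined flow 1132 L/s.
Travel time t = 12·1000 / 0.72 = 16670 s = 4.630 h.
After decay, C = 4.566 × e^(−kt) = 4.566 × 0.7066 = 3.227 µg/L.
At the second outfall, C = (1132·3.227 + 135.0·152.0) / (1132 + 135.0) = 19.08 µg/L.

19.1 µg/L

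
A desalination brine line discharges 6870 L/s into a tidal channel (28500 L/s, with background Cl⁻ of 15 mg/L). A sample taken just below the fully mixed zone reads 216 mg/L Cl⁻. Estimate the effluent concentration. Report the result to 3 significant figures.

Mass balance: 28500·15.00 + 6870·Cₑ = 35370·216.0
→ Cₑ = (35370·216.0 − 28500·15.00) / 6870 = 1050 mg/L.

1050 mg/L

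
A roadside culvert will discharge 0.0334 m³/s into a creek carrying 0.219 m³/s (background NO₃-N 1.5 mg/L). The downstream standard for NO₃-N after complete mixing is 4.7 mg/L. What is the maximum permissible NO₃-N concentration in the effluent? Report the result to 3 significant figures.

25.7 mg/L

At the limit, (Qr·Cr + Qe·Cₑ)/(Qr + Qe) = 4.7:
Cₑ = (0.2524·4.7 − 0.2190·1.500) / 0.03340 = 25.68 mg/L.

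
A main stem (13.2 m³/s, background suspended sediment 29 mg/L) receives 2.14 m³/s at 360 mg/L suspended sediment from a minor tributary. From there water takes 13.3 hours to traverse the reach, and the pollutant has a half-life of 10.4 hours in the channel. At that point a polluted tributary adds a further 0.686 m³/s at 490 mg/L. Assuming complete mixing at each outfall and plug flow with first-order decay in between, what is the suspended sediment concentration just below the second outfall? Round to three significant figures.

Conservation of mass: C = (13.20·29.00 + 2.140·360.0) / 15.34 = 1153/15.34 = 75.18 mg/L; combined flow 15.34 m³/s.
Half-life 10.4 h → k = ln 2 / 10.4 = 0.06665 h⁻¹ = 1.600 d⁻¹.
After decay, C = 75.18 × e^(−kt) = 75.18 × 0.4121 = 30.98 mg/L.
Second outfall: C = (15.34·30.98 + 0.6860·490.0)/16.03 = 50.63 mg/L.

50.6 mg/L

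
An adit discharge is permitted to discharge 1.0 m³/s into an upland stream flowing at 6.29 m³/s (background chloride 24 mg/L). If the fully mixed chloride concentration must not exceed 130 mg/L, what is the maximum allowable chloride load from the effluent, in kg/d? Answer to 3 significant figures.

68800 kg/d

Mass balance at the limit: 6.290·24.00 + 1.000·Cₑ = 7.290·130 → Cₑ = 796.7 mg/L.
Load = 1.000 m³/s × 796.7 g/m³ × 86 400 s/d = 68840 kg/d.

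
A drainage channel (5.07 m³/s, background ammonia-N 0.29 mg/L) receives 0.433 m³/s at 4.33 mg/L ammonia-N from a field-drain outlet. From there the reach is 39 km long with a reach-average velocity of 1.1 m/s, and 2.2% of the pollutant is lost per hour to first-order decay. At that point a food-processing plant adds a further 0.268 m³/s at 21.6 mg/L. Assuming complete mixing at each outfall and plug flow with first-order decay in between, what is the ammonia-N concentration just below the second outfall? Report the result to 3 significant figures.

Mixed concentration C = ΣQC/ΣQ = (5.070·0.2900 + 0.4330·4.330) / 5.503 = 3.345/5.503 = 0.6079 mg/L; combined flow 5.503 m³/s.
Travel time t = 39·1000 / 1.1 = 35450 s = 9.848 h.
2.2%/h lost → k = −ln(1 − 0.022) = 0.02225 h⁻¹.
Applying C = C₀e^(−kt): 0.6079 × 0.8033 = 0.4883 mg/L.
Second outfall: C = (5.503·0.4883 + 0.2680·21.60)/5.771 = 1.469 mg/L.

1.47 mg/L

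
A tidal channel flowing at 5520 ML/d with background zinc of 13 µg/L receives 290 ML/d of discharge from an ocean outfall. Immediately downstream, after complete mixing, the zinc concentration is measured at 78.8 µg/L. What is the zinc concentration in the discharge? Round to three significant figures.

Mass balance: 5520·13.00 + 290.0·Cₑ = 5810·78.80
→ Cₑ = (5810·78.80 − 5520·13.00) / 290.0 = 1331 µg/L.

1330 µg/L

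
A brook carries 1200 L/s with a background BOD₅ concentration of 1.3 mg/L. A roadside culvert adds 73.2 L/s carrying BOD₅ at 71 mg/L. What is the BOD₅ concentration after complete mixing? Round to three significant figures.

Mass balance: C = (1200·1.300 + 73.20·71.00) / 1273 = 6757/1273 = 5.307 mg/L.

5.31 mg/L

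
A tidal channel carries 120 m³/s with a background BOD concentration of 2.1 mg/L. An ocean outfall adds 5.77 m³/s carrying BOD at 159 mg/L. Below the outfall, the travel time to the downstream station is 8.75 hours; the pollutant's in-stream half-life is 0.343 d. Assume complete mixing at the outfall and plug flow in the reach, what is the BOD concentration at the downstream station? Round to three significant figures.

Flow-weighted average: C = (120.0·2.100 + 5.770·159.0) / 125.8 = 1169/125.8 = 9.298 mg/L.
Half-life 0.343 d → k = ln 2 / 0.343 = 2.021 d⁻¹.
Applying C = C₀e^(−kt): 9.298 × 0.4787 = 4.451 mg/L.

4.45 mg/L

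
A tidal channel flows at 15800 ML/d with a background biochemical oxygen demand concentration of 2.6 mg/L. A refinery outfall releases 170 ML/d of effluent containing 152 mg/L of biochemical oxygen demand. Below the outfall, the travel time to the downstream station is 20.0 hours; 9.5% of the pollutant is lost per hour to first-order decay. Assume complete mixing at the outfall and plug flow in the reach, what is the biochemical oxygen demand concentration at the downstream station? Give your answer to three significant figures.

Flow-weighted average: C = (15800·2.600 + 170.0·152.0) / 15970 = 66920/15970 = 4.190 mg/L.
9.5%/h lost → k = −ln(1 − 0.095) = 0.09982 h⁻¹.
Decay over the reach: 4.190·exp(−kt) = 4.190·0.1358 = 0.5691 mg/L.

0.569 mg/L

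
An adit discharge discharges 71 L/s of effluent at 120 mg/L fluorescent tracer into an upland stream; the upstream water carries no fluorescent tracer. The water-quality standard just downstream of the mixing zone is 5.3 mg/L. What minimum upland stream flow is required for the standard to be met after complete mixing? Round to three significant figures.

1540 L/s

Set C_mix = 5.3: (Q·0 + 71.00·120.0) / (Q + 71.00) = 5.3
→ Q = 71.00·(120.0 − 5.3)/(5.3 − 0) = 1537 L/s.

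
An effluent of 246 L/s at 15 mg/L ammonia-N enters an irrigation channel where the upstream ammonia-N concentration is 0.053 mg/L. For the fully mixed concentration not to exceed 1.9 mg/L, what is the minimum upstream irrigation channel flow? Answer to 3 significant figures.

Set C_mix = 1.9: (Q·0.05300 + 246.0·15.00) / (Q + 246.0) = 1.9
→ Q = 246.0·(15.00 − 1.9)/(1.9 − 0.05300) = 1745 L/s.

1740 L/s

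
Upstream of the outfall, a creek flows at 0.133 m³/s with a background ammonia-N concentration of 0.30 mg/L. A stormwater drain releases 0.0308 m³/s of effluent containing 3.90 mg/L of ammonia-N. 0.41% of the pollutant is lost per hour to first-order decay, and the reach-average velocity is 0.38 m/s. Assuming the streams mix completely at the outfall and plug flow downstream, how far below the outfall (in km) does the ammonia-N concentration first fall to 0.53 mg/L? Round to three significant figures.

Conservation of mass: C = (0.1330·0.3000 + 0.03080·3.900) / 0.1638 = 0.1600/0.1638 = 0.9769 mg/L.
0.41%/h lost → k = −ln(1 − 0.0041) = 0.004108 h⁻¹.
Set 0.9769·exp(−k·t) = 0.53 → t = ln(0.9769/0.53)/k = 535900 s = 148.8 h.
Distance = v·t = 0.38·535900 = 203600 m = 203.6 km.

204 km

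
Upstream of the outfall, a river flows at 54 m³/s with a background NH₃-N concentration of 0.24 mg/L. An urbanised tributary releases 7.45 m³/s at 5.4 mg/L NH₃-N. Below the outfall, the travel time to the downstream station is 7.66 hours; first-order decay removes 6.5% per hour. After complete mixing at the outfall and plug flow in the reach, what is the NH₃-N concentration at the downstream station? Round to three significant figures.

0.517 mg/L

After mixing, C = (54.00·0.2400 + 7.450·5.400) / 61.45 = 53.19/61.45 = 0.8656 mg/L.
6.5%/h lost → k = −ln(1 − 0.065) = 0.06721 h⁻¹.
Decay over the reach: 0.8656·exp(−kt) = 0.8656·0.5976 = 0.5173 mg/L.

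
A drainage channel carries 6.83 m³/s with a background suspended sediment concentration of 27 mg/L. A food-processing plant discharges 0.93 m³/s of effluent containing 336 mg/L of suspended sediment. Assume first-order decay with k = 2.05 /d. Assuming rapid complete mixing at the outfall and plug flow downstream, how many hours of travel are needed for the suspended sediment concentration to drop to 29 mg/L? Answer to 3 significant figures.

9.27 h

Mixed concentration C = ΣQC/ΣQ = (6.830·27.00 + 0.9300·336.0) / 7.760 = 496.9/7.760 = 64.03 mg/L.
64.03·exp(−k·t) = 29 → t = ln(64.03/29)/k = 33380 s = 9.273 h.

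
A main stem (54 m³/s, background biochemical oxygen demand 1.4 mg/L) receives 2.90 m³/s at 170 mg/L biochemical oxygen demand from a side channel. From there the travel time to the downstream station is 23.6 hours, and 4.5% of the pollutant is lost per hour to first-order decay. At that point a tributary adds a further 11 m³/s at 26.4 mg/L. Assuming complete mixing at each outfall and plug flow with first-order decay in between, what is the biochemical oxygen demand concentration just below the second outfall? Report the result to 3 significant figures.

Flow-weighted average: C = (54.00·1.400 + 2.900·170.0) / 56.90 = 568.6/56.90 = 9.993 mg/L; combined flow 56.90 m³/s.
4.5%/h lost → k = −ln(1 − 0.045) = 0.04604 h⁻¹.
Applying C = C₀e^(−kt): 9.993 × 0.3373 = 3.371 mg/L.
At the second outfall, C = (56.90·3.371 + 11.00·26.40) / (56.90 + 11.00) = 7.102 mg/L.

7.10 mg/L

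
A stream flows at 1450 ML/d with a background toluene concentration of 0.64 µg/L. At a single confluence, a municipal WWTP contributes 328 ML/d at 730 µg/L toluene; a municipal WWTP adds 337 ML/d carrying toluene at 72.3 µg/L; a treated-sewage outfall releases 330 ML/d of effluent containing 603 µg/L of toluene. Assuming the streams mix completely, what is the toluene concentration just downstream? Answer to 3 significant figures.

190 µg/L

After mixing, C = (1450·0.6400 + 328.0·730.0 + 337.0·72.30 + 330.0·603.0) / 2445 = 463700/2445 = 189.7 µg/L.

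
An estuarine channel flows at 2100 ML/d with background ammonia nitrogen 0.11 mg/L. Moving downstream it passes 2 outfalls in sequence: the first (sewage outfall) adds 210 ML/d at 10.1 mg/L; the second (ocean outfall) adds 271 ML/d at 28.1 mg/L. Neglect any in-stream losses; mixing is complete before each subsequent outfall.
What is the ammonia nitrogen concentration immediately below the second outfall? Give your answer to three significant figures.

After outfall 1: Q = 2100 + 210.0 = 2310 ML/d; C = (2100·0.1100 + 210.0·10.10)/2310 = 1.018 mg/L.
After outfall 2: Q = 2310 + 271.0 = 2581 ML/d; C = (2310·1.018 + 271.0·28.10)/2581 = 3.862 mg/L.

3.86 mg/L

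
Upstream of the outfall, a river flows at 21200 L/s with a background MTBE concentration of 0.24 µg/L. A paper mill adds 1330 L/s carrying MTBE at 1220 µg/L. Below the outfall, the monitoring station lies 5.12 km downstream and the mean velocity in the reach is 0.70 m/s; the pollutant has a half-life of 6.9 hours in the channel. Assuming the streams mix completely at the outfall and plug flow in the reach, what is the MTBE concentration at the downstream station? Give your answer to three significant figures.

58.9 µg/L

Mixed concentration C = ΣQC/ΣQ = (21200·0.2400 + 1330·1220) / 22530 = 1628000/22530 = 72.25 µg/L.
Travel time t = 5.12·1000 / 0.70 = 7314 s = 2.032 h.
Half-life 6.9 h → k = ln 2 / 6.9 = 0.1005 h⁻¹ = 2.411 d⁻¹.
Decay over the reach: 72.25·exp(−kt) = 72.25·0.8154 = 58.91 µg/L.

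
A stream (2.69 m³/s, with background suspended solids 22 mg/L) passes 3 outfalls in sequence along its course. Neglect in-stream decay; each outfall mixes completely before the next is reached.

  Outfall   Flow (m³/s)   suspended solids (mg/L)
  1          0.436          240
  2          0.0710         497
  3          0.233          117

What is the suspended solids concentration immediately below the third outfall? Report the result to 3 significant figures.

Outfall 1: combined Q = 3.126 m³/s; C = (2.690·22.00 + 0.4360·240.0)/3.126 = 52.41 mg/L.
Outfall 2: combined Q = 3.197 m³/s; C = (3.126·52.41 + 0.07100·497.0)/3.197 = 62.28 mg/L.
Outfall 3: combined Q = 3.430 m³/s; C = (3.197·62.28 + 0.2330·117.0)/3.430 = 66.00 mg/L.

66.0 mg/L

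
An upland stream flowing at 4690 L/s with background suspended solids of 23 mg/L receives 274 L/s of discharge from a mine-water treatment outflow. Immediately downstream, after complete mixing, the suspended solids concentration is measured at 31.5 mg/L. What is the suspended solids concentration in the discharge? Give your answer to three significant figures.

177 mg/L

Mass balance: 4690·23.00 + 274.0·Cₑ = 4964·31.50
→ Cₑ = (4964·31.50 − 4690·23.00) / 274.0 = 177.0 mg/L.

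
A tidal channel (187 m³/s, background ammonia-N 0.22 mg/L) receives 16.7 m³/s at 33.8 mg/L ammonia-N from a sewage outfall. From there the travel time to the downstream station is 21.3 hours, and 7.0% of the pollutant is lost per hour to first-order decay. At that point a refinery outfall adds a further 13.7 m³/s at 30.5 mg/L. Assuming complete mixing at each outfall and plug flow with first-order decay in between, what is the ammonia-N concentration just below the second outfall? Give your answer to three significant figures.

2.52 mg/L

Flow-weighted average: C = (187.0·0.2200 + 16.70·33.80) / 203.7 = 605.6/203.7 = 2.973 mg/L; combined flow 203.7 m³/s.
7.0%/h lost → k = −ln(1 − 0.07) = 0.07257 h⁻¹.
Decay over the reach: 2.973·exp(−kt) = 2.973·0.2132 = 0.6337 mg/L.
At the second outfall, C = (203.7·0.6337 + 13.70·30.50) / (203.7 + 13.70) = 2.516 mg/L.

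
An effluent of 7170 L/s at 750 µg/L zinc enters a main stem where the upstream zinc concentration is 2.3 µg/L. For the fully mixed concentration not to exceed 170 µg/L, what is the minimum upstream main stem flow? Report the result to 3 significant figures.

24800 L/s

Set C_mix = 170: (Q·2.300 + 7170·750.0) / (Q + 7170) = 170
→ Q = 7170·(750.0 − 170)/(170 − 2.300) = 24800 L/s.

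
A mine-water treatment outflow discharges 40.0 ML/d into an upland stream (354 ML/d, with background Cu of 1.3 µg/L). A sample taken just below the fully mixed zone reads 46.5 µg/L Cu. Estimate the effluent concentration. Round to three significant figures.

447 µg/L

Mass balance: 354.0·1.300 + 40.00·Cₑ = 394.0·46.50
→ Cₑ = (394.0·46.50 − 354.0·1.300) / 40.00 = 446.5 µg/L.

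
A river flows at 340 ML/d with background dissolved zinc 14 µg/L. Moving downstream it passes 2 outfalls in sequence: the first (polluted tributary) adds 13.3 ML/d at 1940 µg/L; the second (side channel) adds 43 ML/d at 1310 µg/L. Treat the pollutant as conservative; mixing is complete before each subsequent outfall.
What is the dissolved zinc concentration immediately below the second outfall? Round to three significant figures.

219 µg/L

Below outfall 1: Q → 353.3 ML/d, C = (340.0·14.00 + 13.30·1940)/353.3 = 86.50 µg/L.
Below outfall 2: Q → 396.3 ML/d, C = (353.3·86.50 + 43.00·1310)/396.3 = 219.3 µg/L.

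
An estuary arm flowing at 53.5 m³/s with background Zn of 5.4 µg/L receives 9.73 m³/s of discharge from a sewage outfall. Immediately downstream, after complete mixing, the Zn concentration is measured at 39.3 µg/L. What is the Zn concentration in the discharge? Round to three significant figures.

226 µg/L

Mass balance: 53.50·5.400 + 9.730·Cₑ = 63.23·39.30
→ Cₑ = (63.23·39.30 − 53.50·5.400) / 9.730 = 225.7 µg/L.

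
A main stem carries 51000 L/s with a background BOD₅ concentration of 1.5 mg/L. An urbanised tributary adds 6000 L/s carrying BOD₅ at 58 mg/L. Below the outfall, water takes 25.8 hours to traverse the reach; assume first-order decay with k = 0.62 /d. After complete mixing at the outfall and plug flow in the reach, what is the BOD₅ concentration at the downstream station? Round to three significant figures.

After mixing, C = (51000·1.500 + 6000·58.00) / 57000 = 424500/57000 = 7.447 mg/L.
First-order decay: C = 7.447·exp(−k·t) = 7.447·0.5135 = 3.824 mg/L.

3.82 mg/L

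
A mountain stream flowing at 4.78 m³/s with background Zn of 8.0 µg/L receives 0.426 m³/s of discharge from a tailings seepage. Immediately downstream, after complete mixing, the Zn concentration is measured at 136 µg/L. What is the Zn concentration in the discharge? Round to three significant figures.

1570 µg/L

Mass balance: 4.780·8.000 + 0.4260·Cₑ = 5.206·136.0
→ Cₑ = (5.206·136.0 − 4.780·8.000) / 0.4260 = 1572 µg/L.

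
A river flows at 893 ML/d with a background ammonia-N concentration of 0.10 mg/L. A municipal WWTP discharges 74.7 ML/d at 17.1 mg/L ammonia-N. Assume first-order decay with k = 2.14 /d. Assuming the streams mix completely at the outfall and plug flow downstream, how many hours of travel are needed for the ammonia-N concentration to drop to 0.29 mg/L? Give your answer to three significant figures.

17.8 h

Mass balance: C = (893.0·0.1000 + 74.70·17.10) / 967.7 = 1367/967.7 = 1.412 mg/L.
1.412·exp(−k·t) = 0.29 → t = ln(1.412/0.29)/k = 63920 s = 17.75 h.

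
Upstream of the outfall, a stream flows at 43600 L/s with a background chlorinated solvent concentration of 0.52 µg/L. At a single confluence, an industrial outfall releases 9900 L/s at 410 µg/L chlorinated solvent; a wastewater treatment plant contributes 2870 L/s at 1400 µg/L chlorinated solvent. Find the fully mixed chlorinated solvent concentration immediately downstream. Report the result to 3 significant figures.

Mixed concentration C = ΣQC/ΣQ = (43600·0.5200 + 9900·410.0 + 2870·1400) / 56370 = 8100000/56370 = 143.7 µg/L.

144 µg/L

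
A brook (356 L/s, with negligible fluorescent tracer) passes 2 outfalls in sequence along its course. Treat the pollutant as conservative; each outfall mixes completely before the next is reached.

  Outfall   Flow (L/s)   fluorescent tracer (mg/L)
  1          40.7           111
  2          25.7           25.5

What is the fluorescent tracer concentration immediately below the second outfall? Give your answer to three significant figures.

Outfall 1: combined Q = 396.7 L/s; C = (356.0·0 + 40.70·111.0)/396.7 = 11.39 mg/L.
Outfall 2: combined Q = 422.4 L/s; C = (396.7·11.39 + 25.70·25.50)/422.4 = 12.25 mg/L.

12.2 mg/L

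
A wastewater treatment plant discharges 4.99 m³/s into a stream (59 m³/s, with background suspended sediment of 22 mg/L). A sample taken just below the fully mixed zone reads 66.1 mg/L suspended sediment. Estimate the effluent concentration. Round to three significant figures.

588 mg/L

Mass balance: 59.00·22.00 + 4.990·Cₑ = 63.99·66.10
→ Cₑ = (63.99·66.10 − 59.00·22.00) / 4.990 = 587.5 mg/L.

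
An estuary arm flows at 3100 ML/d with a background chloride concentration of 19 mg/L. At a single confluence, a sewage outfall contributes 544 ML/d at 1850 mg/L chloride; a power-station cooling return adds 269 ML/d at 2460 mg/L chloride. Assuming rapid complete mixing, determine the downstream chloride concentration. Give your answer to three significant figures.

Flow-weighted average: C = (3100·19.00 + 544.0·1850 + 269.0·2460) / 3913 = 1727000/3913 = 441.4 mg/L.

441 mg/L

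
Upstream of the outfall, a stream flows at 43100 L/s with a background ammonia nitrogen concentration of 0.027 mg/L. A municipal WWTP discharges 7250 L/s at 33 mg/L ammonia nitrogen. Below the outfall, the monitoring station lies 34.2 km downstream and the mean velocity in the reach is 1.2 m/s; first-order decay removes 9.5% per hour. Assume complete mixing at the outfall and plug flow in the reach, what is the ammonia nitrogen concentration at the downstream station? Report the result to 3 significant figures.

2.17 mg/L

Mass balance: C = (43100·0.02700 + 7250·33.00) / 50350 = 240400/50350 = 4.775 mg/L.
Travel time t = 34.2·1000 / 1.2 = 28500 s = 7.917 h.
9.5%/h lost → k = −ln(1 − 0.095) = 0.09982 h⁻¹.
First-order decay: C = 4.775·exp(−k·t) = 4.775·0.4537 = 2.167 mg/L.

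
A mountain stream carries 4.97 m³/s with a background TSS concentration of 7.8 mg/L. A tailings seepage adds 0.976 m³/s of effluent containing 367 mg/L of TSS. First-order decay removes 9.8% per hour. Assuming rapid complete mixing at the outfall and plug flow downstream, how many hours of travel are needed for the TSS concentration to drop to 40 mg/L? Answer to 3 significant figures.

Mixed concentration C = ΣQC/ΣQ = (4.970·7.800 + 0.9760·367.0) / 5.946 = 397.0/5.946 = 66.76 mg/L.
9.8%/h lost → k = −ln(1 − 0.098) = 0.1031 h⁻¹.
66.76·exp(−k·t) = 40 → t = ln(66.76/40)/k = 17880 s = 4.966 h.

4.97 h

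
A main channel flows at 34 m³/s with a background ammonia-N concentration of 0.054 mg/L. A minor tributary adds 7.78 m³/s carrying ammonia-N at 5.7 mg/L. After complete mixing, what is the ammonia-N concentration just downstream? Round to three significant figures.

Conservation of mass: C = (34.00·0.05400 + 7.780·5.700) / 41.78 = 46.18/41.78 = 1.105 mg/L.

1.11 mg/L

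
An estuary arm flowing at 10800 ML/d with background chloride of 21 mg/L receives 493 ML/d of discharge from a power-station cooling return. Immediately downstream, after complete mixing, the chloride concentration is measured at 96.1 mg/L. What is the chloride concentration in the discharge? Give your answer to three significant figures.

Mass balance: 10800·21.00 + 493.0·Cₑ = 11290·96.10
→ Cₑ = (11290·96.10 − 10800·21.00) / 493.0 = 1741 mg/L.

1740 mg/L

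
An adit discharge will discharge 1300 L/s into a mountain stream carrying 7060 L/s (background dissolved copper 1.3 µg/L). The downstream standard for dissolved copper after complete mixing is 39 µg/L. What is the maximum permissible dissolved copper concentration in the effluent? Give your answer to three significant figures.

244 µg/L

At the limit, (Qr·Cr + Qe·Cₑ)/(Qr + Qe) = 39:
Cₑ = (8360·39 − 7060·1.300) / 1300 = 243.7 µg/L.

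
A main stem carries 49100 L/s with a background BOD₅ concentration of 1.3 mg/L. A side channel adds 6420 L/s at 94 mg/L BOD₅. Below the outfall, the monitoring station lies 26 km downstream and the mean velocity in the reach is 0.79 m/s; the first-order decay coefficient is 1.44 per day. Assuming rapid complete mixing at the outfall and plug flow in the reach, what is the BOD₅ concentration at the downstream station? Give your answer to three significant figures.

6.94 mg/L

Flow-weighted average: C = (49100·1.300 + 6420·94.00) / 55520 = 667300/55520 = 12.02 mg/L.
Travel time t = 26·1000 / 0.79 = 32910 s = 9.142 h.
Decay over the reach: 12.02·exp(−kt) = 12.02·0.5778 = 6.945 mg/L.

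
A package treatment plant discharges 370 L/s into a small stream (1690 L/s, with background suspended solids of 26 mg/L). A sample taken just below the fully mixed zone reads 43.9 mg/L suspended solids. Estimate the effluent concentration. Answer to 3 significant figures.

Mass balance: 1690·26.00 + 370.0·Cₑ = 2060·43.90
→ Cₑ = (2060·43.90 − 1690·26.00) / 370.0 = 125.7 mg/L.

126 mg/L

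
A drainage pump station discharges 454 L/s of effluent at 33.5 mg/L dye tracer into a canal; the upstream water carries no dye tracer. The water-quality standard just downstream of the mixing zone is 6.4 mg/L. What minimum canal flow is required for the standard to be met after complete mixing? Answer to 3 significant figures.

1920 L/s

Set C_mix = 6.4: (Q·0 + 454.0·33.50) / (Q + 454.0) = 6.4
→ Q = 454.0·(33.50 − 6.4)/(6.4 − 0) = 1922 L/s.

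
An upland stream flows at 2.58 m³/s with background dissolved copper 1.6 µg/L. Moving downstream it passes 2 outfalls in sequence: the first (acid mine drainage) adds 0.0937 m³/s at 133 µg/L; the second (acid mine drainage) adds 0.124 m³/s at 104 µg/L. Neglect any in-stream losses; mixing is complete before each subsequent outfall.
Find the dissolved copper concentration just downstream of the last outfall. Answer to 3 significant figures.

Outfall 1: combined Q = 2.674 m³/s; C = (2.580·1.600 + 0.09370·133.0)/2.674 = 6.205 µg/L.
Outfall 2: combined Q = 2.798 m³/s; C = (2.674·6.205 + 0.1240·104.0)/2.798 = 10.54 µg/L.

10.5 µg/L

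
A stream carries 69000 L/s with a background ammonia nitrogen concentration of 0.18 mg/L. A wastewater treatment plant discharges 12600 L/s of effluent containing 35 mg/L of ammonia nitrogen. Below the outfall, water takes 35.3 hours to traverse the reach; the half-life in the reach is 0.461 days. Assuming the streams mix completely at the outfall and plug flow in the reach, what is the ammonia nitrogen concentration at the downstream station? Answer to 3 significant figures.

0.609 mg/L

Flow-weighted average: C = (69000·0.1800 + 12600·35.00) / 81600 = 453400/81600 = 5.557 mg/L.
Half-life 0.461 d → k = ln 2 / 0.461 = 1.504 d⁻¹.
Decay over the reach: 5.557·exp(−kt) = 5.557·0.1095 = 0.6086 mg/L.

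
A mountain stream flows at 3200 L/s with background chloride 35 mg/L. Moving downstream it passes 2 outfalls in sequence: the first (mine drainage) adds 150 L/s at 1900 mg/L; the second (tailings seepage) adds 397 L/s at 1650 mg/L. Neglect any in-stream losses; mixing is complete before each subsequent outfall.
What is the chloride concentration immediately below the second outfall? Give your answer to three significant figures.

281 mg/L

Outfall 1: combined Q = 3350 L/s; C = (3200·35.00 + 150.0·1900)/3350 = 118.5 mg/L.
Outfall 2: combined Q = 3747 L/s; C = (3350·118.5 + 397.0·1650)/3747 = 280.8 mg/L.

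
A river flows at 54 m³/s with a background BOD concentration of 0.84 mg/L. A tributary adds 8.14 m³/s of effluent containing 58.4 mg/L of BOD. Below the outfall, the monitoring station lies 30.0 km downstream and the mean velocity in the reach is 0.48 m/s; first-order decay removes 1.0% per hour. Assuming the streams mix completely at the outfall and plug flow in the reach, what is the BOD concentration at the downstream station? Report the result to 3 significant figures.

Conservation of mass: C = (54.00·0.8400 + 8.140·58.40) / 62.14 = 520.7/62.14 = 8.380 mg/L.
Travel time t = 30.0·1000 / 0.48 = 62500 s = 17.36 h.
1.0%/h lost → k = −ln(1 − 0.01) = 0.01005 h⁻¹.
After decay, C = 8.380 × e^(−kt) = 8.380 × 0.8399 = 7.038 mg/L.

7.04 mg/L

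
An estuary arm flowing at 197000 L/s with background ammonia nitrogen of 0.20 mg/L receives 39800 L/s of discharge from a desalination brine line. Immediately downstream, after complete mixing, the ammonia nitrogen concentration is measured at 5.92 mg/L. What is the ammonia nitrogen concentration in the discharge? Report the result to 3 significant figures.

34.2 mg/L

Mass balance: 197000·0.2000 + 39800·Cₑ = 236800·5.920
→ Cₑ = (236800·5.920 − 197000·0.2000) / 39800 = 34.23 mg/L.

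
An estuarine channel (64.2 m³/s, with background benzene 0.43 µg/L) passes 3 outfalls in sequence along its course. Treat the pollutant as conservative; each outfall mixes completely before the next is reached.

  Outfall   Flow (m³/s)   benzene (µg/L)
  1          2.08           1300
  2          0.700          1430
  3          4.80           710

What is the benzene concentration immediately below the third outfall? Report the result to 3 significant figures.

99.5 µg/L

Below outfall 1: Q → 66.28 m³/s, C = (64.20·0.4300 + 2.080·1300)/66.28 = 41.21 µg/L.
Below outfall 2: Q → 66.98 m³/s, C = (66.28·41.21 + 0.7000·1430)/66.98 = 55.73 µg/L.
Below outfall 3: Q → 71.78 m³/s, C = (66.98·55.73 + 4.800·710.0)/71.78 = 99.48 µg/L.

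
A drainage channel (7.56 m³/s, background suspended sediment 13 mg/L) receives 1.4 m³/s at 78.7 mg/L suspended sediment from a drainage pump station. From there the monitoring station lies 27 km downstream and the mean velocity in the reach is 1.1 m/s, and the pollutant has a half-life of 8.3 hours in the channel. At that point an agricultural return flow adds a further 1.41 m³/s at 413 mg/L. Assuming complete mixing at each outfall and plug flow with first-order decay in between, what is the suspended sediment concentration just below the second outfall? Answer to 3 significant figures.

67.5 mg/L

After mixing, C = (7.560·13.00 + 1.400·78.70) / 8.960 = 208.5/8.960 = 23.27 mg/L; combined flow 8.960 m³/s.
Travel time t = 27·1000 / 1.1 = 24550 s = 6.818 h.
Half-life 8.3 h → k = ln 2 / 8.3 = 0.08351 h⁻¹ = 2.004 d⁻¹.
After decay, C = 23.27 × e^(−kt) = 23.27 × 0.5659 = 13.17 mg/L.
At the second outfall, C = (8.960·13.17 + 1.410·413.0) / (8.960 + 1.410) = 67.53 mg/L.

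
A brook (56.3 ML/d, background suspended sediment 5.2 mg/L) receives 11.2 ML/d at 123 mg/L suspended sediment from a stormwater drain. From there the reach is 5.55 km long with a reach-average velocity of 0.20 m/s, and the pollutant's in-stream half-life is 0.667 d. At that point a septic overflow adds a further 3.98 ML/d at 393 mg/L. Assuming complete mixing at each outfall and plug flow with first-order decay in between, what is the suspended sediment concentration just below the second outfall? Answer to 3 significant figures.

38.6 mg/L

After mixing, C = (56.30·5.200 + 11.20·123.0) / 67.50 = 1670/67.50 = 24.75 mg/L; combined flow 67.50 ML/d.
Travel time t = 5.55·1000 / 0.20 = 27750 s = 7.708 h.
Half-life 0.667 d → k = ln 2 / 0.667 = 1.039 d⁻¹.
After decay, C = 24.75 × e^(−kt) = 24.75 × 0.7162 = 17.72 mg/L.
At the second outfall, C = (67.50·17.72 + 3.980·393.0) / (67.50 + 3.980) = 38.62 mg/L.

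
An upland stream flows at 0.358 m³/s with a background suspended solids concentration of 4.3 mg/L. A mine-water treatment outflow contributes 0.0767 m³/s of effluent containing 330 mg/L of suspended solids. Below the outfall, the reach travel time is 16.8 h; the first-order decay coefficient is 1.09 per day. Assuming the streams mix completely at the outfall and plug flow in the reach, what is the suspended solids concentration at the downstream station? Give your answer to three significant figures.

28.8 mg/L

Mixed concentration C = ΣQC/ΣQ = (0.3580·4.300 + 0.07670·330.0) / 0.4347 = 26.85/0.4347 = 61.77 mg/L.
First-order decay: C = 61.77·exp(−k·t) = 61.77·0.4663 = 28.80 mg/L.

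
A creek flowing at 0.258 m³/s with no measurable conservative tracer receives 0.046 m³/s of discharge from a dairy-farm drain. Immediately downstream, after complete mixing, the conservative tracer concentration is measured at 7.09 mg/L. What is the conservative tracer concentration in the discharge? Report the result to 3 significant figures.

46.9 mg/L

Mass balance: 0.2580·0 + 0.04600·Cₑ = 0.3040·7.090
→ Cₑ = (0.3040·7.090 − 0.2580·0) / 0.04600 = 46.86 mg/L.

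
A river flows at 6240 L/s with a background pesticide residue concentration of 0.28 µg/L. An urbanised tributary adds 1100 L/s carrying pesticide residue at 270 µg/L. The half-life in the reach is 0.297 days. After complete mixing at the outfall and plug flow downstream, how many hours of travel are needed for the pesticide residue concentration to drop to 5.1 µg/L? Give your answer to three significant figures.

Mass balance: C = (6240·0.2800 + 1100·270.0) / 7340 = 298700/7340 = 40.70 µg/L.
Half-life 0.297 d → k = ln 2 / 0.297 = 2.334 d⁻¹.
40.70·exp(−k·t) = 5.1 → t = ln(40.70/5.1)/k = 76890 s = 21.36 h.

21.4 h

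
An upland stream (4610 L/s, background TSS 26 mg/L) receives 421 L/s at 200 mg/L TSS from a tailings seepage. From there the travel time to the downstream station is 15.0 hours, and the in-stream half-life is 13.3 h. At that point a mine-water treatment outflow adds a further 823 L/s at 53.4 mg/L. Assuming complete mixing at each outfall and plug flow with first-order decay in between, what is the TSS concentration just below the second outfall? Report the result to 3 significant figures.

Mixed concentration C = ΣQC/ΣQ = (4610·26.00 + 421.0·200.0) / 5031 = 204100/5031 = 40.56 mg/L; combined flow 5031 L/s.
Half-life 13.3 h → k = ln 2 / 13.3 = 0.05212 h⁻¹ = 1.251 d⁻¹.
After decay, C = 40.56 × e^(−kt) = 40.56 × 0.4576 = 18.56 mg/L.
Second outfall: C = (5031·18.56 + 823.0·53.40)/5854 = 23.46 mg/L.

23.5 mg/L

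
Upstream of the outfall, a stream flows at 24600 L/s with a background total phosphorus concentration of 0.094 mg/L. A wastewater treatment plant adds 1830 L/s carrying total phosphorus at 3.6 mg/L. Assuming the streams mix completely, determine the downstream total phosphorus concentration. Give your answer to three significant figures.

Mass balance: C = (24600·0.09400 + 1830·3.600) / 26430 = 8900/26430 = 0.3368 mg/L.

0.337 mg/L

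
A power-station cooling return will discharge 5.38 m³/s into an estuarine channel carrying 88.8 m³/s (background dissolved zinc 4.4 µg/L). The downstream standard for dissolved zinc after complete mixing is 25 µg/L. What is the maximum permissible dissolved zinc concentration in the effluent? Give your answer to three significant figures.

365 µg/L

At the limit, (Qr·Cr + Qe·Cₑ)/(Qr + Qe) = 25:
Cₑ = (94.18·25 − 88.80·4.400) / 5.380 = 365.0 µg/L.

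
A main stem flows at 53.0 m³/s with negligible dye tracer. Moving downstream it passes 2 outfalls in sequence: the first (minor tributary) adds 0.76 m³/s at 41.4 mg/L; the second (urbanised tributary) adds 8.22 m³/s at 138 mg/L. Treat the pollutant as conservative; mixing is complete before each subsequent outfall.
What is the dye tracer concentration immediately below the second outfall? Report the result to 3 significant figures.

18.8 mg/L

Below outfall 1: Q → 53.76 m³/s, C = (53.00·0 + 0.7600·41.40)/53.76 = 0.5853 mg/L.
Below outfall 2: Q → 61.98 m³/s, C = (53.76·0.5853 + 8.220·138.0)/61.98 = 18.81 mg/L.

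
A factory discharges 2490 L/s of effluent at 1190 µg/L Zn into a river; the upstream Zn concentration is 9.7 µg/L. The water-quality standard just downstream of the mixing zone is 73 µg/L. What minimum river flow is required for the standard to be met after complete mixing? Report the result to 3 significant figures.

43900 L/s

Set C_mix = 73: (Q·9.700 + 2490·1190) / (Q + 2490) = 73
→ Q = 2490·(1190 − 73)/(73 − 9.700) = 43940 L/s.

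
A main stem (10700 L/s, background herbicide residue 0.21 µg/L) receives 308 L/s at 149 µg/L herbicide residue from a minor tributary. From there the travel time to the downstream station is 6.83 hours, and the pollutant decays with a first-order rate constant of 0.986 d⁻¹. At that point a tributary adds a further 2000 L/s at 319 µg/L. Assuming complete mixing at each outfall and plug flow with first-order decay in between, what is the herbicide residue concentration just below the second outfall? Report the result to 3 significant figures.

Mass balance: C = (10700·0.2100 + 308.0·149.0) / 11010 = 48140/11010 = 4.373 µg/L; combined flow 11010 L/s.
Applying C = C₀e^(−kt): 4.373 × 0.7553 = 3.303 µg/L.
Second outfall: C = (11010·3.303 + 2000·319.0)/13010 = 51.84 µg/L.

51.8 µg/L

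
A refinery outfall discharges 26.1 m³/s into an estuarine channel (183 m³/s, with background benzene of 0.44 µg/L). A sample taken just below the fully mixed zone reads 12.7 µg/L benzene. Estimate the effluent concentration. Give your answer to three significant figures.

Mass balance: 183.0·0.4400 + 26.10·Cₑ = 209.1·12.70
→ Cₑ = (209.1·12.70 − 183.0·0.4400) / 26.10 = 98.66 µg/L.

98.7 µg/L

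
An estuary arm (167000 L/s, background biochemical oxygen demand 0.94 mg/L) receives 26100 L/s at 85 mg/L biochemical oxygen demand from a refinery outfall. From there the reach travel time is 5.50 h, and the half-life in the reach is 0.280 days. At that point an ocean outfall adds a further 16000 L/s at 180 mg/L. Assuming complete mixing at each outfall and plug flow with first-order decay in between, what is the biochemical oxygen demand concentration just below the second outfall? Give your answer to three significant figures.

Flow-weighted average: C = (167000·0.9400 + 26100·85.00) / 193100 = 2375000/193100 = 12.30 mg/L; combined flow 193100 L/s.
Half-life 0.280 d → k = ln 2 / 0.280 = 2.476 d⁻¹.
Applying C = C₀e^(−kt): 12.30 × 0.5670 = 6.976 mg/L.
At the second outfall, C = (193100·6.976 + 16000·180.0) / (193100 + 16000) = 20.22 mg/L.

20.2 mg/L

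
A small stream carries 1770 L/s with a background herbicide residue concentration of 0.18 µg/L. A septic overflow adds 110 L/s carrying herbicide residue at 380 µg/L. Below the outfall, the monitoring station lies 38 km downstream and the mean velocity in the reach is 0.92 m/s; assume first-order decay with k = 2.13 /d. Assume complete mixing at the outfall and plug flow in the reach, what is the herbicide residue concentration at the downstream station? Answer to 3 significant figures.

8.09 µg/L

After mixing, C = (1770·0.1800 + 110.0·380.0) / 1880 = 42120/1880 = 22.40 µg/L.
Travel time t = 38·1000 / 0.92 = 41300 s = 11.47 h.
Decay over the reach: 22.40·exp(−kt) = 22.40·0.3612 = 8.093 µg/L.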